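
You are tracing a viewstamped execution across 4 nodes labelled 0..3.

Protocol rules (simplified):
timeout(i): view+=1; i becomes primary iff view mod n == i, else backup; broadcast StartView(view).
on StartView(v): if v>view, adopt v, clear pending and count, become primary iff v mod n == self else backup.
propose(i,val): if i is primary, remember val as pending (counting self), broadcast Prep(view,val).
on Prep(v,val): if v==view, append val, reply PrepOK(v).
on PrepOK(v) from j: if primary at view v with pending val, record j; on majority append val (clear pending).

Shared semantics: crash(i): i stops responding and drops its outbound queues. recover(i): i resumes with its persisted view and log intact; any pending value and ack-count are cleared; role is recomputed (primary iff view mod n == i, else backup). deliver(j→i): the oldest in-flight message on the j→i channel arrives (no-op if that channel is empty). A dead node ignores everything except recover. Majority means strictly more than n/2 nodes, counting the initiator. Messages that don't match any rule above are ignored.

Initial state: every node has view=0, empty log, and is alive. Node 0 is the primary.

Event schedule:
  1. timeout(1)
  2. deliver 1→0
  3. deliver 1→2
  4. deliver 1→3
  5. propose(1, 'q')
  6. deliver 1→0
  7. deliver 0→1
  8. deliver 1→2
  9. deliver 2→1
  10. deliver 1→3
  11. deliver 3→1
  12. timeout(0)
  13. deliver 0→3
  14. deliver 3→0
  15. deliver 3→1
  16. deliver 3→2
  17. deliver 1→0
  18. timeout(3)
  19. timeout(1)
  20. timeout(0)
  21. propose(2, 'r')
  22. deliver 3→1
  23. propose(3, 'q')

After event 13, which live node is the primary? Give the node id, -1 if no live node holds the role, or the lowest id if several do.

1

step 1 timeout(1): 1={prim,v=1,log=-}
step 2 deliver 1→0: 0={back,v=1,log=-}
step 3 deliver 1→2: 2={back,v=1,log=-}
step 4 deliver 1→3: 3={back,v=1,log=-}
step 5 propose(1,'q'): —
step 6 deliver 1→0: 0={back,v=1,log=q}
step 7 deliver 0→1: —
step 8 deliver 1→2: 2={back,v=1,log=q}
step 9 deliver 2→1: 1={prim,v=1,log=q}
step 10 deliver 1→3: 3={back,v=1,log=q}
step 11 deliver 3→1: —
step 12 timeout(0): 0={back,v=2,log=q}
step 13 deliver 0→3: 3={back,v=2,log=q}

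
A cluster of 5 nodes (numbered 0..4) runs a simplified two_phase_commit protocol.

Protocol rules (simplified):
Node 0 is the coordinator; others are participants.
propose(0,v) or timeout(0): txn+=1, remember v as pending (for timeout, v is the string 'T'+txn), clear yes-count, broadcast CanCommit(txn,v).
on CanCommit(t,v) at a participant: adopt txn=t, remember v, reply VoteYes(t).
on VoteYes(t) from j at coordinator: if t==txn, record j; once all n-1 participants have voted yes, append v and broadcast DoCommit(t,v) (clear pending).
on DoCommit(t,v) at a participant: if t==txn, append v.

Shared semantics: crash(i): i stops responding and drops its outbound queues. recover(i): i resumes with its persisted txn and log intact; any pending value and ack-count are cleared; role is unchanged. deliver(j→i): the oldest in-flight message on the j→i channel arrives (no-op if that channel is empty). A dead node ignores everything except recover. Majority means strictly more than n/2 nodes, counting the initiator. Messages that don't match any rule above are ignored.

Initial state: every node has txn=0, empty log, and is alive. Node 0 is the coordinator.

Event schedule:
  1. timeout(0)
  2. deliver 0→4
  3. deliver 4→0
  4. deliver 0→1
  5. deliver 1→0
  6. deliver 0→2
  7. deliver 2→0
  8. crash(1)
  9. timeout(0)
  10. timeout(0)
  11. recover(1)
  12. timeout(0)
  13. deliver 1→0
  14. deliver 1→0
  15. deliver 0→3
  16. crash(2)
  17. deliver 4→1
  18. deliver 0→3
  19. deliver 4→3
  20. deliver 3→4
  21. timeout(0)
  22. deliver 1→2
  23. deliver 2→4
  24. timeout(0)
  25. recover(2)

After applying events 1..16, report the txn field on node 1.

1. timeout(0):  <0:coor t1 ->
2. deliver 0→4:  <4:part t1 ->
3. deliver 4→0:  nop
4. deliver 0→1:  <1:part t1 ->
5. deliver 1→0:  nop
6. deliver 0→2:  <2:part t1 ->
7. deliver 2→0:  nop
8. crash(1):  <1:✗part t1 ->
9. timeout(0):  <0:coor t2 ->
10. timeout(0):  <0:coor t3 ->
11. recover(1):  <1:part t1 ->
12. timeout(0):  <0:coor t4 ->
13. deliver 1→0:  nop
14. deliver 1→0:  nop
15. deliver 0→3:  <3:part t1 ->
16. crash(2):  <2:✗part t1 ->

1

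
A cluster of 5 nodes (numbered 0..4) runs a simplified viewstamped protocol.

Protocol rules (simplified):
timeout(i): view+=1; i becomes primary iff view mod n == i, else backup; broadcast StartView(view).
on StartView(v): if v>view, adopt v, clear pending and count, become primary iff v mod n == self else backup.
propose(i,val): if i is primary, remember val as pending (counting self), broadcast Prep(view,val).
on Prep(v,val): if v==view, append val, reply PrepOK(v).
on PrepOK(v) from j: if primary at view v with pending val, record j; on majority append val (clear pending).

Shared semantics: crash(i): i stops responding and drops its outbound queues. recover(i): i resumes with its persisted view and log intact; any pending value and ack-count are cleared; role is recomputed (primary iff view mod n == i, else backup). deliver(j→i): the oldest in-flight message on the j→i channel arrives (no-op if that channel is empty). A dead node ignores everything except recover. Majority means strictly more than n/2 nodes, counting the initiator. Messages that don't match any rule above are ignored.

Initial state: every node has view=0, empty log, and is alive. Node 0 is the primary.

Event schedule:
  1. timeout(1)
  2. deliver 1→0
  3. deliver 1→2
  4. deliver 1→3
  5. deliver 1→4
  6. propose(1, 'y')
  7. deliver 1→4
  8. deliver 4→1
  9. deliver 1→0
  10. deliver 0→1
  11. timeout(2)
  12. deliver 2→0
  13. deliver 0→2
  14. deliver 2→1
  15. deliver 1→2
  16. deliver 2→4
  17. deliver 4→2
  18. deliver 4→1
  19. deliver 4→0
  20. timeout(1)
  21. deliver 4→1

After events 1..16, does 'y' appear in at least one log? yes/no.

1. timeout(1):  <1:prim v1 ->
2. deliver 1→0:  <0:back v1 ->
3. deliver 1→2:  <2:back v1 ->
4. deliver 1→3:  <3:back v1 ->
5. deliver 1→4:  <4:back v1 ->
6. propose(1,'y'):  nop
7. deliver 1→4:  <4:back v1 y>
8. deliver 4→1:  nop
9. deliver 1→0:  <0:back v1 y>
10. deliver 0→1:  <1:prim v1 y>
11. timeout(2):  <2:prim v2 ->
12. deliver 2→0:  <0:back v2 y>
13. deliver 0→2:  nop
14. deliver 2→1:  <1:back v2 y>
15. deliver 1→2:  nop
16. deliver 2→4:  <4:back v2 y>

yes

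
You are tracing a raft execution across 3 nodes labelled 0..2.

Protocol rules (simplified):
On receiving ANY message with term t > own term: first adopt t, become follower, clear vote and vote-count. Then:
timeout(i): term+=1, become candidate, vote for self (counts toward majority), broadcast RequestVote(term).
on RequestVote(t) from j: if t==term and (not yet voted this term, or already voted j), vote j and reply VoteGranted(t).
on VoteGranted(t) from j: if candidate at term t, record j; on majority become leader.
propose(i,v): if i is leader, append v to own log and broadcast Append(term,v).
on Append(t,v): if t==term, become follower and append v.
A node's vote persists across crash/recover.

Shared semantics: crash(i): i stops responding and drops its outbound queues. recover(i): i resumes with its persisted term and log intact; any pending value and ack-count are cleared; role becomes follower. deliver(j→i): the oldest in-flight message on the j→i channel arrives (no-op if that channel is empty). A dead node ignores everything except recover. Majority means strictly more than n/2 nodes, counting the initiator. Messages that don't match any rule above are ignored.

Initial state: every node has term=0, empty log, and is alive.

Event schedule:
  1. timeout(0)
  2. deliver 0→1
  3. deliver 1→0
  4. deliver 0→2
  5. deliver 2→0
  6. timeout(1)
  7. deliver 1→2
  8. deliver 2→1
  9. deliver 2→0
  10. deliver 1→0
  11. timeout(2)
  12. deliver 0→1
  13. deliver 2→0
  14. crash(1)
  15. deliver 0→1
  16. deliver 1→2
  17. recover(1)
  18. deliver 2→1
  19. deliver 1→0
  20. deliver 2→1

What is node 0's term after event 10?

2

step 1 timeout(0): 0={cand,t=1,log=-}
step 2 deliver 0→1: 1={foll,t=1,log=-}
step 3 deliver 1→0: 0={lead,t=1,log=-}
step 4 deliver 0→2: 2={foll,t=1,log=-}
step 5 deliver 2→0: —
step 6 timeout(1): 1={cand,t=2,log=-}
step 7 deliver 1→2: 2={foll,t=2,log=-}
step 8 deliver 2→1: 1={lead,t=2,log=-}
step 9 deliver 2→0: —
step 10 deliver 1→0: 0={foll,t=2,log=-}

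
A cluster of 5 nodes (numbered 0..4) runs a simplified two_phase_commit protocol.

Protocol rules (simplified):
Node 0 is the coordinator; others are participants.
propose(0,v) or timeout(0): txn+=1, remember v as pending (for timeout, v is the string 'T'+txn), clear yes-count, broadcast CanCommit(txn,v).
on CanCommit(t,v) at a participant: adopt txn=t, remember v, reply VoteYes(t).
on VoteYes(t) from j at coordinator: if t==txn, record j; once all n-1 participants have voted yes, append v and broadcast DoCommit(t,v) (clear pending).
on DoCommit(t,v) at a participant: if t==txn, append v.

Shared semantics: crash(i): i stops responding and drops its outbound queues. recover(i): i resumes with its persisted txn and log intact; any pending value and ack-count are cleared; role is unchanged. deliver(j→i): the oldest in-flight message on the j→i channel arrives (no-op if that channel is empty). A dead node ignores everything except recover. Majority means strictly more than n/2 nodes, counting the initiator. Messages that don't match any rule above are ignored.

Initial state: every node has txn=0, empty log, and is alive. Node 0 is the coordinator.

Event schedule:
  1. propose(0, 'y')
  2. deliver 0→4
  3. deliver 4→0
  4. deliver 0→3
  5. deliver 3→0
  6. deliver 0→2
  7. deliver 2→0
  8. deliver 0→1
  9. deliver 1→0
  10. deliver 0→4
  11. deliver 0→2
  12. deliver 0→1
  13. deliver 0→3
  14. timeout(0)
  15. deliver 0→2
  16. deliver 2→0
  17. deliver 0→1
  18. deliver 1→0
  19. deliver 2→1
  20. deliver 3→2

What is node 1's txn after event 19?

2

after 1 — propose(0,'y'): n0:coor/t1/[-]
after 2 — deliver 0→4: n4:part/t1/[-]
after 3 — deliver 4→0: ·
after 4 — deliver 0→3: n3:part/t1/[-]
after 5 — deliver 3→0: ·
after 6 — deliver 0→2: n2:part/t1/[-]
after 7 — deliver 2→0: ·
after 8 — deliver 0→1: n1:part/t1/[-]
after 9 — deliver 1→0: n0:coor/t1/[y]
after 10 — deliver 0→4: n4:part/t1/[y]
after 11 — deliver 0→2: n2:part/t1/[y]
after 12 — deliver 0→1: n1:part/t1/[y]
after 13 — deliver 0→3: n3:part/t1/[y]
after 14 — timeout(0): n0:coor/t2/[y]
after 15 — deliver 0→2: n2:part/t2/[y]
after 16 — deliver 2→0: ·
after 17 — deliver 0→1: n1:part/t2/[y]
after 18 — deliver 1→0: ·
after 19 — deliver 2→1: ·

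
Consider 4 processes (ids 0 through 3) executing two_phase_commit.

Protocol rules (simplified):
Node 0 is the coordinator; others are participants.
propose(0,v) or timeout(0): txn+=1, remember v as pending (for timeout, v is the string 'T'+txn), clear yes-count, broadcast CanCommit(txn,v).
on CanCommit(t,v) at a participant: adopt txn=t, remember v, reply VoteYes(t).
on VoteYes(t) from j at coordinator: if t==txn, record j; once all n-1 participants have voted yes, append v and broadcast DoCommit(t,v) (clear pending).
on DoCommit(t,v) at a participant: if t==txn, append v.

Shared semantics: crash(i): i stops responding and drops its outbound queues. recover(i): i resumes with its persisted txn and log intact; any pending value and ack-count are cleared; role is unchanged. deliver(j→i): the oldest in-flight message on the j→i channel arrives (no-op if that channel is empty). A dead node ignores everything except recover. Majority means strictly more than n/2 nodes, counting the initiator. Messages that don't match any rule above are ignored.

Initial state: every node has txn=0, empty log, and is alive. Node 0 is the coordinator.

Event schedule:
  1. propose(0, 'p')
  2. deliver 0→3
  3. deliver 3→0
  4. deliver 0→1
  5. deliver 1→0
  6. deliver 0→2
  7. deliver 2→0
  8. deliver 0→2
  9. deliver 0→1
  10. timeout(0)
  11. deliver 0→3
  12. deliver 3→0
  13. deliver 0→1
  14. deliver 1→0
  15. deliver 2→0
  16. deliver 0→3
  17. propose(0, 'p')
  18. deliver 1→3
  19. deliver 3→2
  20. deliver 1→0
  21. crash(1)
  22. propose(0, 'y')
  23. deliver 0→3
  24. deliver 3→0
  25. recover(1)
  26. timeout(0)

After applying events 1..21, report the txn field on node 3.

1. propose(0,'p'):  <0:coor t1 ->
2. deliver 0→3:  <3:part t1 ->
3. deliver 3→0:  nop
4. deliver 0→1:  <1:part t1 ->
5. deliver 1→0:  nop
6. deliver 0→2:  <2:part t1 ->
7. deliver 2→0:  <0:coor t1 p>
8. deliver 0→2:  <2:part t1 p>
9. deliver 0→1:  <1:part t1 p>
10. timeout(0):  <0:coor t2 p>
11. deliver 0→3:  <3:part t1 p>
12. deliver 3→0:  nop
13. deliver 0→1:  <1:part t2 p>
14. deliver 1→0:  nop
15. deliver 2→0:  nop
16. deliver 0→3:  <3:part t2 p>
17. propose(0,'p'):  <0:coor t3 p>
18. deliver 1→3:  nop
19. deliver 3→2:  nop
20. deliver 1→0:  nop
21. crash(1):  <1:✗part t2 p>

2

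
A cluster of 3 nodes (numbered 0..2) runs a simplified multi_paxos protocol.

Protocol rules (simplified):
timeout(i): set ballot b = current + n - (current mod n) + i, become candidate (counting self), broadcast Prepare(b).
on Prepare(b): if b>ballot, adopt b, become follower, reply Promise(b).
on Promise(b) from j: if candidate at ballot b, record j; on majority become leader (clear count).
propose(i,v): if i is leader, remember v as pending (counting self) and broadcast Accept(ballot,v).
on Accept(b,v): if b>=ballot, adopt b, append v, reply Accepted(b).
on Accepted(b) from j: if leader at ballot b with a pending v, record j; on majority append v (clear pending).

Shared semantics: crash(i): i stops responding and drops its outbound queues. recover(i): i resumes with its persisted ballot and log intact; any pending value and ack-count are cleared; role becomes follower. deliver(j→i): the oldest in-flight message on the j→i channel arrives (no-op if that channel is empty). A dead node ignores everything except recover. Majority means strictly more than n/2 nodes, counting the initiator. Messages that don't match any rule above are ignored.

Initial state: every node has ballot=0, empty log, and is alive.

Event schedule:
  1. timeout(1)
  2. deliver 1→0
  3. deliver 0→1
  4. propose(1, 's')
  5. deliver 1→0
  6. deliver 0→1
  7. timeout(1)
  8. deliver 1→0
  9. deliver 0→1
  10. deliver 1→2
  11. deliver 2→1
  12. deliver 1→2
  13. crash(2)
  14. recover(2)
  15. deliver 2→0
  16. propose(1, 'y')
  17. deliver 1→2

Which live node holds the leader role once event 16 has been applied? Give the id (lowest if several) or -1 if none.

1

after 1 — timeout(1): n1:cand/b4/[-]
after 2 — deliver 1→0: n0:foll/b4/[-]
after 3 — deliver 0→1: n1:lead/b4/[-]
after 4 — propose(1,'s'): ·
after 5 — deliver 1→0: n0:foll/b4/[s]
after 6 — deliver 0→1: n1:lead/b4/[s]
after 7 — timeout(1): n1:cand/b7/[s]
after 8 — deliver 1→0: n0:foll/b7/[s]
after 9 — deliver 0→1: n1:lead/b7/[s]
after 10 — deliver 1→2: n2:foll/b4/[-]
after 11 — deliver 2→1: ·
after 12 — deliver 1→2: n2:foll/b4/[s]
after 13 — crash(2): n2:✗foll/b4/[s]
after 14 — recover(2): n2:foll/b4/[s]
after 15 — deliver 2→0: ·
after 16 — propose(1,'y'): ·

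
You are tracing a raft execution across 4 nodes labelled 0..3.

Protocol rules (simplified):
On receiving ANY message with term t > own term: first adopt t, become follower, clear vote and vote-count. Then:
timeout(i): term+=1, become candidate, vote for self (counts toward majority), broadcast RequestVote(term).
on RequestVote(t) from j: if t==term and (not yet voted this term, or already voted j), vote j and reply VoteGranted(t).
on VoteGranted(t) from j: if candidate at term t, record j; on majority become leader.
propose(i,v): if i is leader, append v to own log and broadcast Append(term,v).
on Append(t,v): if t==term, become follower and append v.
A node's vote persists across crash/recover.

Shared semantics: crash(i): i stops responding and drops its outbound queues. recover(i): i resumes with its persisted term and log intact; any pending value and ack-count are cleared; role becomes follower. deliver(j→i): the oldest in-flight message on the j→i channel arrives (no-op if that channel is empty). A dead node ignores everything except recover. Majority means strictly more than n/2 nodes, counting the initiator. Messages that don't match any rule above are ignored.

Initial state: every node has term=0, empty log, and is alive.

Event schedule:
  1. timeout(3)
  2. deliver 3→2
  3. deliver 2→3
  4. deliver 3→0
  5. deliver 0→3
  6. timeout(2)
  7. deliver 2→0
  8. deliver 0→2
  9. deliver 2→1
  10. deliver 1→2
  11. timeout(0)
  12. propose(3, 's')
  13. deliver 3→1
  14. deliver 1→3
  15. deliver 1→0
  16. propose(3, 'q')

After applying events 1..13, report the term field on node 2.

2

1. timeout(3):  <3:cand t1 ->
2. deliver 3→2:  <2:foll t1 ->
3. deliver 2→3:  nop
4. deliver 3→0:  <0:foll t1 ->
5. deliver 0→3:  <3:lead t1 ->
6. timeout(2):  <2:cand t2 ->
7. deliver 2→0:  <0:foll t2 ->
8. deliver 0→2:  nop
9. deliver 2→1:  <1:foll t2 ->
10. deliver 1→2:  <2:lead t2 ->
11. timeout(0):  <0:cand t3 ->
12. propose(3,'s'):  <3:lead t1 s>
13. deliver 3→1:  nop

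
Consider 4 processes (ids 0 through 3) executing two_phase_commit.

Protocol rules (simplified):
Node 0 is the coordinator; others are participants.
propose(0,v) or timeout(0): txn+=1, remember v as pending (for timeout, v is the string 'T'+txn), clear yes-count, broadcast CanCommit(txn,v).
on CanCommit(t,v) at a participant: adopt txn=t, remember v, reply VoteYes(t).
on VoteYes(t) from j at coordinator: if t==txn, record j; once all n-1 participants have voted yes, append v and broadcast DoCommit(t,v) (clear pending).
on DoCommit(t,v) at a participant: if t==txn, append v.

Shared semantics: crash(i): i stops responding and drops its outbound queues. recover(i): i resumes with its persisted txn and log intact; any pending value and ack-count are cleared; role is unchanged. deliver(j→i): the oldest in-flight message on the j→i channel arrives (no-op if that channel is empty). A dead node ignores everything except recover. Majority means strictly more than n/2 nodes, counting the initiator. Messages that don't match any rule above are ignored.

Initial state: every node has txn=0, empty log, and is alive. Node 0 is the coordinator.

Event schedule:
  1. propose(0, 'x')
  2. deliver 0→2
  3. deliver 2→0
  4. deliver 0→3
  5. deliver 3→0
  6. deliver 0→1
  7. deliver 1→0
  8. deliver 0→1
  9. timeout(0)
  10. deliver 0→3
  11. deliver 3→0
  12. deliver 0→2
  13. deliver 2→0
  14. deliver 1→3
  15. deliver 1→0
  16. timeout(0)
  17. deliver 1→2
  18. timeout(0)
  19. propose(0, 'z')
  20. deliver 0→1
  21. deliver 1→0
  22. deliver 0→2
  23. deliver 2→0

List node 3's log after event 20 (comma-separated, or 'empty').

after 1 — propose(0,'x'): n0:coor/t1/[-]
after 2 — deliver 0→2: n2:part/t1/[-]
after 3 — deliver 2→0: ·
after 4 — deliver 0→3: n3:part/t1/[-]
after 5 — deliver 3→0: ·
after 6 — deliver 0→1: n1:part/t1/[-]
after 7 — deliver 1→0: n0:coor/t1/[x]
after 8 — deliver 0→1: n1:part/t1/[x]
after 9 — timeout(0): n0:coor/t2/[x]
after 10 — deliver 0→3: n3:part/t1/[x]
after 11 — deliver 3→0: ·
after 12 — deliver 0→2: n2:part/t1/[x]
after 13 — deliver 2→0: ·
after 14 — deliver 1→3: ·
after 15 — deliver 1→0: ·
after 16 — timeout(0): n0:coor/t3/[x]
after 17 — deliver 1→2: ·
after 18 — timeout(0): n0:coor/t4/[x]
after 19 — propose(0,'z'): n0:coor/t5/[x]
after 20 — deliver 0→1: n1:part/t2/[x]

x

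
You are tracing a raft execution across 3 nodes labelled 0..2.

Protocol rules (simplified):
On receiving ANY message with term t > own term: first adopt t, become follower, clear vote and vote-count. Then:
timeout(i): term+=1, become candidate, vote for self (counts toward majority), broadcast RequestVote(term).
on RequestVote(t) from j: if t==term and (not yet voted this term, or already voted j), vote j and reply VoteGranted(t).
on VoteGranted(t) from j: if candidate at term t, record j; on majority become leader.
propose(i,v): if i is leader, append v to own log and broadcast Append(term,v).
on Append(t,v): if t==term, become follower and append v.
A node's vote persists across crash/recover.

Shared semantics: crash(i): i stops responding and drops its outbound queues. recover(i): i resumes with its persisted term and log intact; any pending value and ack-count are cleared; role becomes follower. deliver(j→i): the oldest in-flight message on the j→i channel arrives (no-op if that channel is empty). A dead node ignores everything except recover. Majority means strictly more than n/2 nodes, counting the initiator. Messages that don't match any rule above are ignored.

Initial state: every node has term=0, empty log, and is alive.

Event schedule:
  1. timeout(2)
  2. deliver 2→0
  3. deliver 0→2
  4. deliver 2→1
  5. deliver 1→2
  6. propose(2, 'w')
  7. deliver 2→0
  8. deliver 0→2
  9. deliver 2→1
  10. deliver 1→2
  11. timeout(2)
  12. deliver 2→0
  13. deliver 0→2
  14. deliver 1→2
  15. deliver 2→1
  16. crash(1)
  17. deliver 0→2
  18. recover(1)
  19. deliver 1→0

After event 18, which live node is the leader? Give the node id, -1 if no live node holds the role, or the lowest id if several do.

after 1 — timeout(2): n2:cand/t1/[-]
after 2 — deliver 2→0: n0:foll/t1/[-]
after 3 — deliver 0→2: n2:lead/t1/[-]
after 4 — deliver 2→1: n1:foll/t1/[-]
after 5 — deliver 1→2: ·
after 6 — propose(2,'w'): n2:lead/t1/[w]
after 7 — deliver 2→0: n0:foll/t1/[w]
after 8 — deliver 0→2: ·
after 9 — deliver 2→1: n1:foll/t1/[w]
after 10 — deliver 1→2: ·
after 11 — timeout(2): n2:cand/t2/[w]
after 12 — deliver 2→0: n0:foll/t2/[w]
after 13 — deliver 0→2: n2:lead/t2/[w]
after 14 — deliver 1→2: ·
after 15 — deliver 2→1: n1:foll/t2/[w]
after 16 — crash(1): n1:✗foll/t2/[w]
after 17 — deliver 0→2: ·
after 18 — recover(1): n1:foll/t2/[w]

2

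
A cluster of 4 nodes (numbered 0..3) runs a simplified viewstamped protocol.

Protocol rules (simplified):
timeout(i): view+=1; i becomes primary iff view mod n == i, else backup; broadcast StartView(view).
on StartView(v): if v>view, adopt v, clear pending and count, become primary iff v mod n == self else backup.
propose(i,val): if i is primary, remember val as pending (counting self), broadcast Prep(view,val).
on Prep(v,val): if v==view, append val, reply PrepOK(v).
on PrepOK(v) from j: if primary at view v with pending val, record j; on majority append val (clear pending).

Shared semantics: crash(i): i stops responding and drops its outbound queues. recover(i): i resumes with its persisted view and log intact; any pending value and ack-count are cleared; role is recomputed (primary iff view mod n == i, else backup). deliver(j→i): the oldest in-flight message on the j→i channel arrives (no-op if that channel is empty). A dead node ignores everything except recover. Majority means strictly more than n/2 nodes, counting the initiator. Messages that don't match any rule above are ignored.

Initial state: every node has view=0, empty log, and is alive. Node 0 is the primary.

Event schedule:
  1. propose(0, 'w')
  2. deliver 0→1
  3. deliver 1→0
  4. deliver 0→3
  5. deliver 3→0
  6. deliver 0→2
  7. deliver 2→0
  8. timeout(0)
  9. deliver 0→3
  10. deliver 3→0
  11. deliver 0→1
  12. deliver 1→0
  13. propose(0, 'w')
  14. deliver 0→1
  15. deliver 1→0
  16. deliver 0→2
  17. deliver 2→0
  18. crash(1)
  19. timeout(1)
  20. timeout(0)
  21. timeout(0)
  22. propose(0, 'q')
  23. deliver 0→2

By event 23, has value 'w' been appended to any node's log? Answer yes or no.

after 1 — propose(0,'w'): ·
after 2 — deliver 0→1: n1:back/v0/[w]
after 3 — deliver 1→0: ·
after 4 — deliver 0→3: n3:back/v0/[w]
after 5 — deliver 3→0: n0:prim/v0/[w]
after 6 — deliver 0→2: n2:back/v0/[w]
after 7 — deliver 2→0: ·
after 8 — timeout(0): n0:back/v1/[w]
after 9 — deliver 0→3: n3:back/v1/[w]
after 10 — deliver 3→0: ·
after 11 — deliver 0→1: n1:prim/v1/[w]
after 12 — deliver 1→0: ·
after 13 — propose(0,'w'): ·
after 14 — deliver 0→1: ·
after 15 — deliver 1→0: ·
after 16 — deliver 0→2: n2:back/v1/[w]
after 17 — deliver 2→0: ·
after 18 — crash(1): n1:✗prim/v1/[w]
after 19 — timeout(1): ·
after 20 — timeout(0): n0:back/v2/[w]
after 21 — timeout(0): n0:back/v3/[w]
after 22 — propose(0,'q'): ·
after 23 — deliver 0→2: n2:prim/v2/[w]

yes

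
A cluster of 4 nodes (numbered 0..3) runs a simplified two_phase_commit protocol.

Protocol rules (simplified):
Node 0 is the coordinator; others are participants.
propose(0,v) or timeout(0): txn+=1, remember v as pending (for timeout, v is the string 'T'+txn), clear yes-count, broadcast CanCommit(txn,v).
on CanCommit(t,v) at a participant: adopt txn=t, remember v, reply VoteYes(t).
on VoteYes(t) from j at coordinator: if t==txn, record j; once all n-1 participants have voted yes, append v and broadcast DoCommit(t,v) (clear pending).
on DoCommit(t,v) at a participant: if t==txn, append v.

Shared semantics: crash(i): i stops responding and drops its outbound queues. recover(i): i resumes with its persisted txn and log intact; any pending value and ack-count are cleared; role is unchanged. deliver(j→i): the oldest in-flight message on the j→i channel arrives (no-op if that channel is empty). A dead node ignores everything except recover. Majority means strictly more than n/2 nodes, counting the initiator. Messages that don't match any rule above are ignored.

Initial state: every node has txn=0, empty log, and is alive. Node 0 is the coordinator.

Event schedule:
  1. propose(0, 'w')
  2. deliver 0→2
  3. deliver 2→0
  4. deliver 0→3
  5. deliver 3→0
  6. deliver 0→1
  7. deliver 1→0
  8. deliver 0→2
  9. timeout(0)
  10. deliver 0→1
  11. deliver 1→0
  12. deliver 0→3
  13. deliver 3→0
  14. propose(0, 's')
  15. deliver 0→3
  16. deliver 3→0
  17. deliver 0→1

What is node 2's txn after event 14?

1

1. propose(0,'w'):  <0:coor t1 ->
2. deliver 0→2:  <2:part t1 ->
3. deliver 2→0:  nop
4. deliver 0→3:  <3:part t1 ->
5. deliver 3→0:  nop
6. deliver 0→1:  <1:part t1 ->
7. deliver 1→0:  <0:coor t1 w>
8. deliver 0→2:  <2:part t1 w>
9. timeout(0):  <0:coor t2 w>
10. deliver 0→1:  <1:part t1 w>
11. deliver 1→0:  nop
12. deliver 0→3:  <3:part t1 w>
13. deliver 3→0:  nop
14. propose(0,'s'):  <0:coor t3 w>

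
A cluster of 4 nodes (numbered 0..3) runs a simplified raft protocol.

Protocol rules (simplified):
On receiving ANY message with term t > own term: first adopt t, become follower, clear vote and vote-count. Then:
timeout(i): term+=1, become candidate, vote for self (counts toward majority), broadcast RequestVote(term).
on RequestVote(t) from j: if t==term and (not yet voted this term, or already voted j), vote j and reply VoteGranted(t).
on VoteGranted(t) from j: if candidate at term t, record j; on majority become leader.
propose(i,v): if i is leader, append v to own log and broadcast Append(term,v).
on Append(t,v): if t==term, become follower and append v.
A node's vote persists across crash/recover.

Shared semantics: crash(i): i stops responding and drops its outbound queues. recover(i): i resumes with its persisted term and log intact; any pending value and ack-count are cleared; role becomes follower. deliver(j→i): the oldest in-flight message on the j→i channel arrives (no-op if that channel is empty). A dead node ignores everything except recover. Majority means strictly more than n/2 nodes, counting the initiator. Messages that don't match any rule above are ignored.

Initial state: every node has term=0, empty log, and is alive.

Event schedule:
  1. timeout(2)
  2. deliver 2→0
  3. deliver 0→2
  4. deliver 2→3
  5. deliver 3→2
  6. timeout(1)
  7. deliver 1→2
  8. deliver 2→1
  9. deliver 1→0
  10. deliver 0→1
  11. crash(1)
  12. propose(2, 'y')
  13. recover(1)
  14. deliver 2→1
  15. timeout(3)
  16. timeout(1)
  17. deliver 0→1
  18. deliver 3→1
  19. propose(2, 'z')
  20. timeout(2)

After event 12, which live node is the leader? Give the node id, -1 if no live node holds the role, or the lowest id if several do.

2

e1 timeout(2): 2[cand,t=1,-]
e2 deliver 2→0: 0[foll,t=1,-]
e3 deliver 0→2: ·
e4 deliver 2→3: 3[foll,t=1,-]
e5 deliver 3→2: 2[lead,t=1,-]
e6 timeout(1): 1[cand,t=1,-]
e7 deliver 1→2: ·
e8 deliver 2→1: ·
e9 deliver 1→0: ·
e10 deliver 0→1: ·
e11 crash(1): 1[✗cand,t=1,-]
e12 propose(2,'y'): 2[lead,t=1,y]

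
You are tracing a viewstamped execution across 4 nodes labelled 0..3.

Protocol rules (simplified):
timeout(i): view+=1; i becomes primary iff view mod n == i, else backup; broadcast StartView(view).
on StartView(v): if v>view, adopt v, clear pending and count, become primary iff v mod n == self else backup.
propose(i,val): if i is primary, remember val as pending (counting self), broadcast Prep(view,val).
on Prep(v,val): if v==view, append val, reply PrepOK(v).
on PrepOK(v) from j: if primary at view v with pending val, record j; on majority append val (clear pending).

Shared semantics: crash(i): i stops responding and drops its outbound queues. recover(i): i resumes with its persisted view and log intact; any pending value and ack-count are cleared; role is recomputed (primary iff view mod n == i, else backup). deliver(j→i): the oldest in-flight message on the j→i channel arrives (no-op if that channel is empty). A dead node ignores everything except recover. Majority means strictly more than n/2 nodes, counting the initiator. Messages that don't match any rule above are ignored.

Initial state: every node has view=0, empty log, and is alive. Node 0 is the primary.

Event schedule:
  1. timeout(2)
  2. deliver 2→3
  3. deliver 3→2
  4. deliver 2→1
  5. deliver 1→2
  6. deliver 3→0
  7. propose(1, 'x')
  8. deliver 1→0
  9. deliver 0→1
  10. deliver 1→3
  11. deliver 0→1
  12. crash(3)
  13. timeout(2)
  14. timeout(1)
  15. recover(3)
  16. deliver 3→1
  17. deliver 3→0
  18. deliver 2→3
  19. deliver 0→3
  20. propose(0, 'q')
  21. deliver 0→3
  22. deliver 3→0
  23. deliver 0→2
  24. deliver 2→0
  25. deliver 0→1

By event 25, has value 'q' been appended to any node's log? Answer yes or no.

1. timeout(2):  <2:back v1 ->
2. deliver 2→3:  <3:back v1 ->
3. deliver 3→2:  nop
4. deliver 2→1:  <1:prim v1 ->
5. deliver 1→2:  nop
6. deliver 3→0:  nop
7. propose(1,'x'):  nop
8. deliver 1→0:  nop
9. deliver 0→1:  nop
10. deliver 1→3:  <3:back v1 x>
11. deliver 0→1:  nop
12. crash(3):  <3:✗back v1 x>
13. timeout(2):  <2:prim v2 ->
14. timeout(1):  <1:back v2 ->
15. recover(3):  <3:back v1 x>
16. deliver 3→1:  nop
17. deliver 3→0:  nop
18. deliver 2→3:  <3:back v2 x>
19. deliver 0→3:  nop
20. propose(0,'q'):  nop
21. deliver 0→3:  nop
22. deliver 3→0:  nop
23. deliver 0→2:  nop
24. deliver 2→0:  <0:back v1 ->
25. deliver 0→1:  nop

no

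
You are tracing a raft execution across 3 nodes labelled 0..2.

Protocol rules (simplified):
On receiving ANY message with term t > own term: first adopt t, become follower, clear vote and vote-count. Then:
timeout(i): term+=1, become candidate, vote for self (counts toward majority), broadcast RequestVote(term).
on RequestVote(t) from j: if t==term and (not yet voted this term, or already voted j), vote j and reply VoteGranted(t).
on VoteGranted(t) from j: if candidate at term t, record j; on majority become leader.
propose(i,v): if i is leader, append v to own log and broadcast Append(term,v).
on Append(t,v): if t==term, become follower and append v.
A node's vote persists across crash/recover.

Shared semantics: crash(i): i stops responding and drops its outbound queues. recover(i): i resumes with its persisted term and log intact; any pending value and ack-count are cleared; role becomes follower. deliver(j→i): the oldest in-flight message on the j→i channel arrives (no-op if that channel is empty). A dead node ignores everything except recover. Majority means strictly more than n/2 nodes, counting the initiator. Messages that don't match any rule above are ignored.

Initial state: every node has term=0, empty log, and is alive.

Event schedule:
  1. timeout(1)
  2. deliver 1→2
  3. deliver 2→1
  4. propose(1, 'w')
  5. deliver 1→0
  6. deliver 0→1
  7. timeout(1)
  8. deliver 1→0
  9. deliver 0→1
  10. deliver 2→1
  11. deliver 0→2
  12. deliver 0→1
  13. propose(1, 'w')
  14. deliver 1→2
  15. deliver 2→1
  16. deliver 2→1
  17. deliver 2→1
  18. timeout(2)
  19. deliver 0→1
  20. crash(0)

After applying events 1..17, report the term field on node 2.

step 1 timeout(1): 1={cand,t=1,log=-}
step 2 deliver 1→2: 2={foll,t=1,log=-}
step 3 deliver 2→1: 1={lead,t=1,log=-}
step 4 propose(1,'w'): 1={lead,t=1,log=w}
step 5 deliver 1→0: 0={foll,t=1,log=-}
step 6 deliver 0→1: —
step 7 timeout(1): 1={cand,t=2,log=w}
step 8 deliver 1→0: 0={foll,t=1,log=w}
step 9 deliver 0→1: —
step 10 deliver 2→1: —
step 11 deliver 0→2: —
step 12 deliver 0→1: —
step 13 propose(1,'w'): —
step 14 deliver 1→2: 2={foll,t=1,log=w}
step 15 deliver 2→1: —
step 16 deliver 2→1: —
step 17 deliver 2→1: —

1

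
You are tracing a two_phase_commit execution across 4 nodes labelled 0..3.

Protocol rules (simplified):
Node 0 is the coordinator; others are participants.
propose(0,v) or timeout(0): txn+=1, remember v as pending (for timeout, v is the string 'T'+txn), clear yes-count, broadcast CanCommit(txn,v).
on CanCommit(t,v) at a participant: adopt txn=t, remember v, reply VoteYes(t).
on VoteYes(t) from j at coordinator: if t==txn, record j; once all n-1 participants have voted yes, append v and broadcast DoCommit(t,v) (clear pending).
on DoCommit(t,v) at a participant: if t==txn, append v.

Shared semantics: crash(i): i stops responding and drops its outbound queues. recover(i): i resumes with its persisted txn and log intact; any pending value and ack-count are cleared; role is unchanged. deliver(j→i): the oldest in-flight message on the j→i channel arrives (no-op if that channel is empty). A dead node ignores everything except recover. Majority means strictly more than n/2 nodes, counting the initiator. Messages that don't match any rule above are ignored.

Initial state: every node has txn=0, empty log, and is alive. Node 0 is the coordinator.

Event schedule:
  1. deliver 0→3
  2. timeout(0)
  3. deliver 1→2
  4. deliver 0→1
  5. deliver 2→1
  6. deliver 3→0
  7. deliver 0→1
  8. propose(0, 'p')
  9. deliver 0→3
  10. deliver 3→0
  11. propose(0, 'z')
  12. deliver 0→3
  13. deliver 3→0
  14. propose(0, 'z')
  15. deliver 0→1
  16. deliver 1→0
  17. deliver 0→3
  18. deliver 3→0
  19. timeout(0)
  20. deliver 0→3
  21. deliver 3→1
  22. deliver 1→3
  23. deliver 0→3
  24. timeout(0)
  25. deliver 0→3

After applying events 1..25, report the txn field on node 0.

6

step 1 deliver 0→3: —
step 2 timeout(0): 0={coor,t=1,log=-}
step 3 deliver 1→2: —
step 4 deliver 0→1: 1={part,t=1,log=-}
step 5 deliver 2→1: —
step 6 deliver 3→0: —
step 7 deliver 0→1: —
step 8 propose(0,'p'): 0={coor,t=2,log=-}
step 9 deliver 0→3: 3={part,t=1,log=-}
step 10 deliver 3→0: —
step 11 propose(0,'z'): 0={coor,t=3,log=-}
step 12 deliver 0→3: 3={part,t=2,log=-}
step 13 deliver 3→0: —
step 14 propose(0,'z'): 0={coor,t=4,log=-}
step 15 deliver 0→1: 1={part,t=2,log=-}
step 16 deliver 1→0: —
step 17 deliver 0→3: 3={part,t=3,log=-}
step 18 deliver 3→0: —
step 19 timeout(0): 0={coor,t=5,log=-}
step 20 deliver 0→3: 3={part,t=4,log=-}
step 21 deliver 3→1: —
step 22 deliver 1→3: —
step 23 deliver 0→3: 3={part,t=5,log=-}
step 24 timeout(0): 0={coor,t=6,log=-}
step 25 deliver 0→3: 3={part,t=6,log=-}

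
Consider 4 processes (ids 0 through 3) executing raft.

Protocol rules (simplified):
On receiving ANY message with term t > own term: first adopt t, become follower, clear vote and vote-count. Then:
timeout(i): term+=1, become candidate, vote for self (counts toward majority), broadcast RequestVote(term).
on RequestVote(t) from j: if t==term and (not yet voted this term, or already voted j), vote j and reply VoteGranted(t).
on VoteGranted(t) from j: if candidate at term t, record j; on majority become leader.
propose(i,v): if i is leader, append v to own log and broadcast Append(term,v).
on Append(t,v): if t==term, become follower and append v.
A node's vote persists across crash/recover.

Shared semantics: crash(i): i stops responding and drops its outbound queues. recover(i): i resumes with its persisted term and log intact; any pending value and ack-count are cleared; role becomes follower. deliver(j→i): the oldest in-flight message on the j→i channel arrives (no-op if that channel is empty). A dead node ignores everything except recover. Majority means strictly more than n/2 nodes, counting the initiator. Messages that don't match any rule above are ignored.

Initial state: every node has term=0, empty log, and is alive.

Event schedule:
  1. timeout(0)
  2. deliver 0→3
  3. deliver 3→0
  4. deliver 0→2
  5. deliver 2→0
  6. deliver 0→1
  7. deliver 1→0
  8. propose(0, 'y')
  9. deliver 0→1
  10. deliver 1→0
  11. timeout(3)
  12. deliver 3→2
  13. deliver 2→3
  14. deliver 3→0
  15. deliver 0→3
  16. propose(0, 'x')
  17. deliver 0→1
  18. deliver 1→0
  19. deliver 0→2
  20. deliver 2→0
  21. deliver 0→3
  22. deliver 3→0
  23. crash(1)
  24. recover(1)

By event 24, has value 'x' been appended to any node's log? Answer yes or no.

no

after 1 — timeout(0): n0:cand/t1/[-]
after 2 — deliver 0→3: n3:foll/t1/[-]
after 3 — deliver 3→0: ·
after 4 — deliver 0→2: n2:foll/t1/[-]
after 5 — deliver 2→0: n0:lead/t1/[-]
after 6 — deliver 0→1: n1:foll/t1/[-]
after 7 — deliver 1→0: ·
after 8 — propose(0,'y'): n0:lead/t1/[y]
after 9 — deliver 0→1: n1:foll/t1/[y]
after 10 — deliver 1→0: ·
after 11 — timeout(3): n3:cand/t2/[-]
after 12 — deliver 3→2: n2:foll/t2/[-]
after 13 — deliver 2→3: ·
after 14 — deliver 3→0: n0:foll/t2/[y]
after 15 — deliver 0→3: ·
after 16 — propose(0,'x'): ·
after 17 — deliver 0→1: ·
after 18 — deliver 1→0: ·
after 19 — deliver 0→2: ·
after 20 — deliver 2→0: ·
after 21 — deliver 0→3: n3:lead/t2/[-]
after 22 — deliver 3→0: ·
after 23 — crash(1): n1:✗foll/t1/[y]
after 24 — recover(1): n1:foll/t1/[y]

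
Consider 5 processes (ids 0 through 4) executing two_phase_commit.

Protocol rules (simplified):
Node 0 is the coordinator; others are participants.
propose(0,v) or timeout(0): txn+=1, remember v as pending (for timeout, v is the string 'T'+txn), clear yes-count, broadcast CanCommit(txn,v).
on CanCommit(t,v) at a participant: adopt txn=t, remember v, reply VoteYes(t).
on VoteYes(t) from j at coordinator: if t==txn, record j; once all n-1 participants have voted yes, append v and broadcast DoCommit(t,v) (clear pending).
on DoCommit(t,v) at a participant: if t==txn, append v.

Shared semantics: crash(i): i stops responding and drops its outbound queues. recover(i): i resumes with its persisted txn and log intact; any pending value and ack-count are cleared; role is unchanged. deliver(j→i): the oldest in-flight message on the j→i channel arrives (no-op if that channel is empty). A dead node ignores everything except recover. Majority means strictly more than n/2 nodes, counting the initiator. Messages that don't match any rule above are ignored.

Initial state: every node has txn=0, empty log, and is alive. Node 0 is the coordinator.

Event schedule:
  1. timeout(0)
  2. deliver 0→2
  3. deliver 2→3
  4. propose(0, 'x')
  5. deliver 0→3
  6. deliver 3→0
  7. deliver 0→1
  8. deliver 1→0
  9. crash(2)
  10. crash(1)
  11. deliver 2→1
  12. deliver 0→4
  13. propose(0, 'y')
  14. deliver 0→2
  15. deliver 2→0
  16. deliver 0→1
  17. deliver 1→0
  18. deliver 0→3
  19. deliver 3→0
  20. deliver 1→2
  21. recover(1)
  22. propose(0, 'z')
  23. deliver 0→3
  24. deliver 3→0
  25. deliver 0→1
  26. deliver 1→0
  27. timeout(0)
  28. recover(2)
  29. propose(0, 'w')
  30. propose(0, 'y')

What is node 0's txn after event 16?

3

e1 timeout(0): 0[coor,t=1,-]
e2 deliver 0→2: 2[part,t=1,-]
e3 deliver 2→3: ·
e4 propose(0,'x'): 0[coor,t=2,-]
e5 deliver 0→3: 3[part,t=1,-]
e6 deliver 3→0: ·
e7 deliver 0→1: 1[part,t=1,-]
e8 deliver 1→0: ·
e9 crash(2): 2[✗part,t=1,-]
e10 crash(1): 1[✗part,t=1,-]
e11 deliver 2→1: ·
e12 deliver 0→4: 4[part,t=1,-]
e13 propose(0,'y'): 0[coor,t=3,-]
e14 deliver 0→2: ·
e15 deliver 2→0: ·
e16 deliver 0→1: ·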